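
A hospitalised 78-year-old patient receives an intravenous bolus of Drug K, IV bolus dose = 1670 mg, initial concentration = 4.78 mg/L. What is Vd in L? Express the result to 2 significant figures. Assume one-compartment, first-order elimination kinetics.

350 L

Vd = Dose / C₀ = 1670 / 4.78 = 349.4 L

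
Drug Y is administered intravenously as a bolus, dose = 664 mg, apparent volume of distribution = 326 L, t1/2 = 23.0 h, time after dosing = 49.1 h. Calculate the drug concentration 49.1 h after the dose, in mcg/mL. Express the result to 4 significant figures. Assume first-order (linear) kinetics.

0.4638 mcg/mL

C₀ = Dose / Vd = 664.0 / 326 = 2.037 mg/L
k = ln2 / t½ = 0.693147 / 23.0 = 0.03014 h⁻¹
C = C₀ · e^(−k·t) = 2.037 × e^(−0.03014 × 49.1)
  = 2.037 × 0.2277 = 0.4638 mg/L
(0.4638 mg/L = 0.4638 mcg/mL)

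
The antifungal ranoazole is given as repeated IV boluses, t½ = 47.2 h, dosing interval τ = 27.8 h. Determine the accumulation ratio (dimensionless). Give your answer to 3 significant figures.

2.98

k = ln2 / t½ = 0.693147 / 47.2 = 0.01469 h⁻¹
e^(−kτ) = e^(−0.01469 × 27.8) = 0.6647
Accumulation ratio R = 1 / (1 − e^(−kτ)) = 1 / (1 − 0.6647) = 2.982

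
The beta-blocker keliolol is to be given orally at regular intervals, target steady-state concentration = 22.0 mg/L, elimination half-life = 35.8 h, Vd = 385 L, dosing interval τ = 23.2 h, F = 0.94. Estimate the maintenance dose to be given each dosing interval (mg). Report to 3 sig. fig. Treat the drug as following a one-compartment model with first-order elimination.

4050 mg

k = ln2 / t½ = 0.693147 / 35.8 = 0.01936 h⁻¹
CL = k × Vd = 0.01936 × 385 = 7.454 L/h
At steady state, F × (Dose/τ) = Css × CL.
Dose = Css × CL × τ / F = 22.0 × 7.454 × 23.2 / 0.94 = 4047 mg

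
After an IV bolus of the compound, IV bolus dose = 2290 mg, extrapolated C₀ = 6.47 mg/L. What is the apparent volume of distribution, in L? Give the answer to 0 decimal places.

354 L

Vd = Dose / C₀ = 2290 / 6.47 = 353.9 L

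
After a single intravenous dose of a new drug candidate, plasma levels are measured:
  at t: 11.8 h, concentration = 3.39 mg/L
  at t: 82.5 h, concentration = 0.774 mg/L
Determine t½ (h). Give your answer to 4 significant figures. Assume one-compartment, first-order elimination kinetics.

k = ln(C₁/C₂) / (t₂ − t₁) = ln(3.39/0.774) / (82.5 − 11.8)
  = 1.477 / 70.70 = 0.02089 h⁻¹
t½ = ln2 / k = 0.693147 / 0.02089 = 33.18 h

33.18 h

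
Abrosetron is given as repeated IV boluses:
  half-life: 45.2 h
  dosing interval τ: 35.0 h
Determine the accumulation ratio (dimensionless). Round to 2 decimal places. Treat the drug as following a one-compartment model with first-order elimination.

2.41

k = ln2 / t½ = 0.693147 / 45.2 = 0.01534 h⁻¹
e^(−kτ) = e^(−0.01534 × 35.0) = 0.5846
Accumulation ratio R = 1 / (1 − e^(−kτ)) = 1 / (1 − 0.5846) = 2.407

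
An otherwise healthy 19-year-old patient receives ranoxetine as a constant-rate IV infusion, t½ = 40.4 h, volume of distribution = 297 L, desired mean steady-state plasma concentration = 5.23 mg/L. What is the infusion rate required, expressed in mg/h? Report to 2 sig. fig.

27 mg/h

k = ln2 / t½ = 0.693147 / 40.4 = 0.01716 h⁻¹
CL = k × Vd = 0.01716 × 297 = 5.097 L/h
At steady state, infusion rate R₀ = Css × CL = 5.23 × 5.097 = 26.66 mg/h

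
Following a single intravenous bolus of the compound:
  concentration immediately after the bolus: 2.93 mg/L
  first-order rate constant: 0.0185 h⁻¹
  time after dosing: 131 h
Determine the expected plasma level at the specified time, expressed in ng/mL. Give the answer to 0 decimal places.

260 ng/mL

C = C₀ · e^(−k·t) = 2.930 × e^(−0.01850 × 131)
  = 2.930 × 0.08861 = 0.2596 mg/L
Convert: 0.2596 mg/L × 1000 = 259.6 ng/mL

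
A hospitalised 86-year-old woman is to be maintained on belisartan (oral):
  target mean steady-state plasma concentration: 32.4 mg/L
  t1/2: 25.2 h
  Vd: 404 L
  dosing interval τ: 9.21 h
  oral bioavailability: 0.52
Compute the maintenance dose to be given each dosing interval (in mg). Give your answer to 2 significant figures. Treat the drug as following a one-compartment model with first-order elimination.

6400 mg

k = ln2 / t½ = 0.693147 / 25.2 = 0.02751 h⁻¹
CL = k × Vd = 0.02751 × 404 = 11.11 L/h
At steady state, F × (Dose/τ) = Css × CL.
Dose = Css × CL × τ / F = 32.4 × 11.11 × 9.21 / 0.52 = 6376 mg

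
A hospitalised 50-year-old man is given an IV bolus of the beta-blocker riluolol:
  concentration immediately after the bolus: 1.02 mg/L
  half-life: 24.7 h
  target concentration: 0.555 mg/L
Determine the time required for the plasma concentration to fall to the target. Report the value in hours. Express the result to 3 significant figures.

k = ln2 / t½ = 0.693147 / 24.7 = 0.02806 h⁻¹
t = ln(C₀ / C) / k = ln(1.020 / 0.555) / 0.02806
  = ln(1.838) / 0.02806 = 0.6087 / 0.02806 = 21.69 h

21.7 h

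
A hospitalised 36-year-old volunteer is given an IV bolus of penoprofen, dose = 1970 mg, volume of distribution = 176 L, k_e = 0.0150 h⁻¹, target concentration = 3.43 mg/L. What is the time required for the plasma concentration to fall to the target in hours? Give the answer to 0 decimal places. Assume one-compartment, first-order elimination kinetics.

79 h

C₀ = Dose / Vd = 1970 / 176 = 11.19 mg/L
t = ln(C₀ / C) / k = ln(11.19 / 3.43) / 0.01500
  = ln(3.262) / 0.01500 = 1.182 / 0.01500 = 78.80 h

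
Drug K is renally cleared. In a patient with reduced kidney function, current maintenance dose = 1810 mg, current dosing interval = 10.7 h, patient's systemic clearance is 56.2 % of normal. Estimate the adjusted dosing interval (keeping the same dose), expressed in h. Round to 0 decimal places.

19 h

To keep the same average steady-state level, dosing rate must scale with clearance.
CL ratio = 56.2 / 100 = 0.5620
New interval (same dose) = 10.7 / 0.5620 = 19.04 h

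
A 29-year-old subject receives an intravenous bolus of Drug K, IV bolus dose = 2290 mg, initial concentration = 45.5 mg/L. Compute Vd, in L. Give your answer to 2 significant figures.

Vd = Dose / C₀ = 2290 / 45.5 = 50.33 L

50 L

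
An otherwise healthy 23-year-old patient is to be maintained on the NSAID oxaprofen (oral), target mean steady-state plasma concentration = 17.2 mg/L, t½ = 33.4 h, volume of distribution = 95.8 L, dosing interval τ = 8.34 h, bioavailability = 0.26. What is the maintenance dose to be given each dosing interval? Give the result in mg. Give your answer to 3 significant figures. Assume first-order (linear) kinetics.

1100 mg

k = ln2 / t½ = 0.693147 / 33.4 = 0.02075 h⁻¹
CL = k × Vd = 0.02075 × 95.8 = 1.988 L/h
At steady state, F × (Dose/τ) = Css × CL.
Dose = Css × CL × τ / F = 17.2 × 1.988 × 8.34 / 0.26 = 1097 mg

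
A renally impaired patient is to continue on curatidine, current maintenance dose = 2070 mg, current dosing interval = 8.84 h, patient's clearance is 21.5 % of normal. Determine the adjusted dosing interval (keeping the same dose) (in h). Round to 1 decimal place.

41.1 h

To keep the same average steady-state level, dosing rate must scale with clearance.
CL ratio = 21.5 / 100 = 0.2150
New interval (same dose) = 8.84 / 0.2150 = 41.12 h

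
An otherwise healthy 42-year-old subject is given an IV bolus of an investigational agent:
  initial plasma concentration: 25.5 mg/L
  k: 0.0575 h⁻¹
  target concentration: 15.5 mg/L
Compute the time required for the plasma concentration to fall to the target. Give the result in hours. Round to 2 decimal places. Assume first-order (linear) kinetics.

8.66 h

t = ln(C₀ / C) / k = ln(25.50 / 15.5) / 0.05750
  = ln(1.645) / 0.05750 = 0.4977 / 0.05750 = 8.656 h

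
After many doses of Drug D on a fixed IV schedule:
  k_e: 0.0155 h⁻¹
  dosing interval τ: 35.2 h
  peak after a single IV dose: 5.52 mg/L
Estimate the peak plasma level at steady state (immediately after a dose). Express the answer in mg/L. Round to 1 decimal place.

13.1 mg/L

e^(−kτ) = e^(−0.01550 × 35.2) = 0.5795
Accumulation ratio R = 1 / (1 − e^(−kτ)) = 1 / (1 − 0.5795) = 2.378
Steady-state peak = C₀ × R = 5.52 × 2.378 = 13.13 mg/L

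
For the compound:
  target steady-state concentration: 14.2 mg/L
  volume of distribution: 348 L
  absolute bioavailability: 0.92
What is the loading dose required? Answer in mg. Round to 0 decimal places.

5371 mg

LD = Css × Vd / F = 14.2 × 348 / 0.92 = 5371 mg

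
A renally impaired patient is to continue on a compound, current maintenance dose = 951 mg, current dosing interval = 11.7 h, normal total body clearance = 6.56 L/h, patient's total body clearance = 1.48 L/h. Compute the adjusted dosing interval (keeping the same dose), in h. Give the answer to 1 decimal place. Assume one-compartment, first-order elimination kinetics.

To keep the same average steady-state level, dosing rate must scale with clearance.
CL ratio = 1.48 / 6.56 = 0.2256
New interval (same dose) = 11.7 / 0.2256 = 51.86 h

51.9 h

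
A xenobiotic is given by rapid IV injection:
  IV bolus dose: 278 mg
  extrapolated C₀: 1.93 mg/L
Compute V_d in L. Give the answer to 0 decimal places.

144 L

Vd = Dose / C₀ = 278.0 / 1.93 = 144.0 L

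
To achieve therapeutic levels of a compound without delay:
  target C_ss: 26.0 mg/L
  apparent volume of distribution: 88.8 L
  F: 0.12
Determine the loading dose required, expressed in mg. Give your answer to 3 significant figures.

LD = Css × Vd / F = 26.0 × 88.8 / 0.12 = 19240 mg

19200 mg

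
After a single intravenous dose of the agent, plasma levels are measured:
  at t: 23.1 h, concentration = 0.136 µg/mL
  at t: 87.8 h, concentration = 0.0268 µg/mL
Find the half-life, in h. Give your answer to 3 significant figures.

27.6 h

k = ln(C₁/C₂) / (t₂ − t₁) = ln(0.136/0.0268) / (87.8 − 23.1)
  = 1.624 / 64.70 = 0.02510 h⁻¹
t½ = ln2 / k = 0.693147 / 0.02510 = 27.62 h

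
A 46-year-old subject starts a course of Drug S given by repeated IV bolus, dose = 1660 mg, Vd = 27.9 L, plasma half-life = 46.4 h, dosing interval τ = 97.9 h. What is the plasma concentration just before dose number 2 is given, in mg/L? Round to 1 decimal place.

13.8 mg/L

C₀ per dose = Dose / Vd = 1660 / 27.9 = 59.50 mg/L
k = ln2 / t½ = 0.693147 / 46.4 = 0.01494 h⁻¹
Fraction remaining after one interval: r = e^(−kτ) = e^(−0.01494 × 97.9) = 0.2316
Before dose 2, 1 dose has been given (aged 1τ).
C_trough = C₀ × r = 59.50 × 0.2316 = 13.78 mg/L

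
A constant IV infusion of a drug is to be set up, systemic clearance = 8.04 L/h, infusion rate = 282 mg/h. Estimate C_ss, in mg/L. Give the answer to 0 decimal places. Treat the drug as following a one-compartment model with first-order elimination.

35 mg/L

At steady state Css = R₀ / CL = 282 / 8.040 = 35.07 mg/L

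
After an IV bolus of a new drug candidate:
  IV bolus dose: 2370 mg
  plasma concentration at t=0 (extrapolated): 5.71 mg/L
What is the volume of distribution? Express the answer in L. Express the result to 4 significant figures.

Vd = Dose / C₀ = 2370 / 5.71 = 415.1 L

415.1 L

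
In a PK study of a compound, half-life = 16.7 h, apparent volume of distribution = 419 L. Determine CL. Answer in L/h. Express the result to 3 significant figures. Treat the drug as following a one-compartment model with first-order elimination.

17.4 L/h

k = ln2 / t½ = 0.693147 / 16.7 = 0.04151 h⁻¹
CL = k × Vd = 0.04151 × 419 = 17.39 L/h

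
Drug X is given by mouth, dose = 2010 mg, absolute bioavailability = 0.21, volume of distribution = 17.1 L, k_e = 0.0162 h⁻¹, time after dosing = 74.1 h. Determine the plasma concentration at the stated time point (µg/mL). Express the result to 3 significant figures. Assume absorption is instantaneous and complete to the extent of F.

Amount reaching circulation = F × Dose = 0.21 × 2010 = 422.1 mg
C₀ = F·Dose / Vd = 422.1 / 17.1 = 24.68 mg/L
C = C₀ · e^(−k·t) = 24.68 × e^(−0.01620 × 74.1)
  = 24.68 × 0.3011 = 7.431 mg/L
(7.431 mg/L = 7.431 µg/mL)

7.43 µg/mL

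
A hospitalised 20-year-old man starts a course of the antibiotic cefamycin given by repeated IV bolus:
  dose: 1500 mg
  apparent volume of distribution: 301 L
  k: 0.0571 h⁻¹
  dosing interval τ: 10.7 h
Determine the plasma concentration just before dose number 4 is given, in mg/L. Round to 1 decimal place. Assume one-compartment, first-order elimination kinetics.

5.0 mg/L

C₀ per dose = Dose / Vd = 1500 / 301 = 4.983 mg/L
Fraction remaining after one interval: r = e^(−kτ) = e^(−0.05710 × 10.7) = 0.5428
Before dose 4, 3 doses have been given (aged 1τ, 2τ, 3τ).
C_trough = C₀ × (r + r² + … + r^3) = C₀ × r(1−r^3)/(1−r)
        = 4.983 × 0.5428 × (1 − 0.1599) / (1 − 0.5428) = 4.970 mg/L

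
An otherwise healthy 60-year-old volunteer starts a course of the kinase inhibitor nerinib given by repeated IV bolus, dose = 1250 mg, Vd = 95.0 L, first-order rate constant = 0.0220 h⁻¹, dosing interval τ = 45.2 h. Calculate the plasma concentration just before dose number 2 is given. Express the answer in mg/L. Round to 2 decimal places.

C₀ per dose = Dose / Vd = 1250 / 95.0 = 13.16 mg/L
Fraction remaining after one interval: r = e^(−kτ) = e^(−0.02200 × 45.2) = 0.3699
Before dose 2, 1 dose has been given (aged 1τ).
C_trough = C₀ × r = 13.16 × 0.3699 = 4.868 mg/L

4.87 mg/L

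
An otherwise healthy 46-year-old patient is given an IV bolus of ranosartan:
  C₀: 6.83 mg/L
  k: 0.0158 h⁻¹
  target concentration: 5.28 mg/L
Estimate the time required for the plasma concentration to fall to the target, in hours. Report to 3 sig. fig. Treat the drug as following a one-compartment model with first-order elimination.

t = ln(C₀ / C) / k = ln(6.830 / 5.28) / 0.01580
  = ln(1.294) / 0.01580 = 0.2577 / 0.01580 = 16.31 h

16.3 h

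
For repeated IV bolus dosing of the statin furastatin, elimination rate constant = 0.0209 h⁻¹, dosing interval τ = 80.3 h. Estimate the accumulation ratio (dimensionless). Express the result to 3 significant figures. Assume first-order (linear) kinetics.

1.23

e^(−kτ) = e^(−0.02090 × 80.3) = 0.1867
Accumulation ratio R = 1 / (1 − e^(−kτ)) = 1 / (1 − 0.1867) = 1.230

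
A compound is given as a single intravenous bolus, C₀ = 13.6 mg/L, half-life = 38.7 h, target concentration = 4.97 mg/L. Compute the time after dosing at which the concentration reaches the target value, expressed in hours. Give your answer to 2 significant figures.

56 h

k = ln2 / t½ = 0.693147 / 38.7 = 0.01791 h⁻¹
t = ln(C₀ / C) / k = ln(13.60 / 4.97) / 0.01791
  = ln(2.736) / 0.01791 = 1.006 / 0.01791 = 56.17 h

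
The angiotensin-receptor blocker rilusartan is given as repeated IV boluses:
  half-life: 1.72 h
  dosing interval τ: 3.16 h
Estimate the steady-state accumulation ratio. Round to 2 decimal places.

1.39

k = ln2 / t½ = 0.693147 / 1.72 = 0.4030 h⁻¹
e^(−kτ) = e^(−0.4030 × 3.16) = 0.2799
Accumulation ratio R = 1 / (1 − e^(−kτ)) = 1 / (1 − 0.2799) = 1.389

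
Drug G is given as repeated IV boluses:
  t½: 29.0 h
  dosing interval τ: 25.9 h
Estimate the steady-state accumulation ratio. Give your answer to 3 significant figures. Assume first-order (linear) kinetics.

k = ln2 / t½ = 0.693147 / 29.0 = 0.02390 h⁻¹
e^(−kτ) = e^(−0.02390 × 25.9) = 0.5385
Accumulation ratio R = 1 / (1 − e^(−kτ)) = 1 / (1 − 0.5385) = 2.167

2.17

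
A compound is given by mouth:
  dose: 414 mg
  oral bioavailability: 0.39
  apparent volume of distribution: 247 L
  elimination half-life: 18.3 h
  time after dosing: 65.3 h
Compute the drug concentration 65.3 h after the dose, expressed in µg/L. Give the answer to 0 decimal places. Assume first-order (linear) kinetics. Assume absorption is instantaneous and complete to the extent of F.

Amount reaching circulation = F × Dose = 0.39 × 414.0 = 161.5 mg
C₀ = F·Dose / Vd = 161.5 / 247 = 0.6538 mg/L
k = ln2 / t½ = 0.693147 / 18.3 = 0.03788 h⁻¹
C = C₀ · e^(−k·t) = 0.6538 × e^(−0.03788 × 65.3)
  = 0.6538 × 0.08428 = 0.05510 mg/L
Convert: 0.05510 mg/L × 1000 = 55.10 µg/L

55 µg/L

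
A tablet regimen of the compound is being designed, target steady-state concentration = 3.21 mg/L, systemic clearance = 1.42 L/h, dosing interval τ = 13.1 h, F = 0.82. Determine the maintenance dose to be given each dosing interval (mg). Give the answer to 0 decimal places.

73 mg

At steady state, F × (Dose/τ) = Css × CL.
Dose = Css × CL × τ / F = 3.21 × 1.420 × 13.1 / 0.82 = 72.82 mg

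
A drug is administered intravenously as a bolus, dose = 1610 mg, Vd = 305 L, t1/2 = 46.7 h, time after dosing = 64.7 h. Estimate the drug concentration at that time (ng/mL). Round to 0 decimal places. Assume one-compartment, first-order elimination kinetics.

2021 ng/mL

C₀ = Dose / Vd = 1610 / 305 = 5.279 mg/L
k = ln2 / t½ = 0.693147 / 46.7 = 0.01484 h⁻¹
C = C₀ · e^(−k·t) = 5.279 × e^(−0.01484 × 64.7)
  = 5.279 × 0.3828 = 2.021 mg/L
Convert: 2.021 mg/L × 1000 = 2021 ng/mL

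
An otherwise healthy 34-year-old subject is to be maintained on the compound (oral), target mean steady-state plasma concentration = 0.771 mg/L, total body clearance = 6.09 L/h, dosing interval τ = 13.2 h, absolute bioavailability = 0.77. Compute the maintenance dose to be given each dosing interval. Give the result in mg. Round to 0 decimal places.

At steady state, F × (Dose/τ) = Css × CL.
Dose = Css × CL × τ / F = 0.771 × 6.090 × 13.2 / 0.77 = 80.49 mg

80 mg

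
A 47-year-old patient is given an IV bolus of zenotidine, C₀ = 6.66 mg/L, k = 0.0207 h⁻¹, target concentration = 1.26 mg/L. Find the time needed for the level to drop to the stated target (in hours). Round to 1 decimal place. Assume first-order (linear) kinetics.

t = ln(C₀ / C) / k = ln(6.660 / 1.26) / 0.02070
  = ln(5.286) / 0.02070 = 1.665 / 0.02070 = 80.43 h

80.4 h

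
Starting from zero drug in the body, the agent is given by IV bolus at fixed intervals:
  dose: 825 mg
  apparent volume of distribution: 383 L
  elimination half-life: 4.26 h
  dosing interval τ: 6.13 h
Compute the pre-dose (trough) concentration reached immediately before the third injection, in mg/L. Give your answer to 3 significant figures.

C₀ per dose = Dose / Vd = 825 / 383 = 2.154 mg/L
k = ln2 / t½ = 0.693147 / 4.26 = 0.1627 h⁻¹
Fraction remaining after one interval: r = e^(−kτ) = e^(−0.1627 × 6.13) = 0.3689
Before dose 3, 2 doses have been given (aged 1τ, 2τ).
C_trough = C₀ × (r + r²) = 2.154 × (0.3689 + 0.1361) = 1.088 mg/L

1.09 mg/L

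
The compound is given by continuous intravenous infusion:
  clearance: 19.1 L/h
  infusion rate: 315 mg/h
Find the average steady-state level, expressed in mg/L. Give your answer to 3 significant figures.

At steady state Css = R₀ / CL = 315 / 19.10 = 16.49 mg/L

16.5 mg/L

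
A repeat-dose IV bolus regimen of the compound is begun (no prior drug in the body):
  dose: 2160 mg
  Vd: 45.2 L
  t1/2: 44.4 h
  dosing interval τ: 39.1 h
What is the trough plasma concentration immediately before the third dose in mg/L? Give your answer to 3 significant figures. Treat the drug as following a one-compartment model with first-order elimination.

40.1 mg/L

C₀ per dose = Dose / Vd = 2160 / 45.2 = 47.79 mg/L
k = ln2 / t½ = 0.693147 / 44.4 = 0.01561 h⁻¹
Fraction remaining after one interval: r = e^(−kτ) = e^(−0.01561 × 39.1) = 0.5432
Before dose 3, 2 doses have been given (aged 1τ, 2τ).
C_trough = C₀ × (r + r²) = 47.79 × (0.5432 + 0.2951) = 40.06 mg/L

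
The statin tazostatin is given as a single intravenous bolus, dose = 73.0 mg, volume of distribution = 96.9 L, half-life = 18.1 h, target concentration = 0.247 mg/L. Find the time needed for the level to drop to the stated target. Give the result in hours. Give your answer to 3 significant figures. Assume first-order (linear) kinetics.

29.1 h

C₀ = Dose / Vd = 73.00 / 96.9 = 0.7534 mg/L
k = ln2 / t½ = 0.693147 / 18.1 = 0.03830 h⁻¹
t = ln(C₀ / C) / k = ln(0.7534 / 0.247) / 0.03830
  = ln(3.050) / 0.03830 = 1.115 / 0.03830 = 29.11 h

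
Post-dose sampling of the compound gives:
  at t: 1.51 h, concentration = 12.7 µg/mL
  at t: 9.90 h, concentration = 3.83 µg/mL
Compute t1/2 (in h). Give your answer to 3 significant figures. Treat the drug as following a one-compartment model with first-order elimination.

k = ln(C₁/C₂) / (t₂ − t₁) = ln(12.7/3.83) / (9.90 − 1.51)
  = 1.199 / 8.390 = 0.1429 h⁻¹
t½ = ln2 / k = 0.693147 / 0.1429 = 4.851 h

4.85 h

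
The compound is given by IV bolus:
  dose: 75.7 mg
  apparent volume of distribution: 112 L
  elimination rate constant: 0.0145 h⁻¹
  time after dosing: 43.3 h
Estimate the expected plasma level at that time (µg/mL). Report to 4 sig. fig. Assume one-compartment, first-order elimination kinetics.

0.3607 µg/mL

C₀ = Dose / Vd = 75.70 / 112 = 0.6759 mg/L
C = C₀ · e^(−k·t) = 0.6759 × e^(−0.01450 × 43.3)
  = 0.6759 × 0.5337 = 0.3607 mg/L
(0.3607 mg/L = 0.3607 µg/mL)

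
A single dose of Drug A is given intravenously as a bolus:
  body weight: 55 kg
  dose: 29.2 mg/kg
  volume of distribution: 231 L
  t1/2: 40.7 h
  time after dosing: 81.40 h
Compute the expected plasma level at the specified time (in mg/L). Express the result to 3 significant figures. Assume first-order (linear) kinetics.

1.74 mg/L

Total dose = 29.2 × 55 = 1606 mg
C₀ = Dose / Vd = 1606 / 231 = 6.952 mg/L
k = ln2 / t½ = 0.693147 / 40.7 = 0.01703 h⁻¹
t / t½ = 81.40 / 40.7 = 2 half-lives
C = C₀ × (1/2)^2 = 6.952 × 0.2500 = 1.738 mg/L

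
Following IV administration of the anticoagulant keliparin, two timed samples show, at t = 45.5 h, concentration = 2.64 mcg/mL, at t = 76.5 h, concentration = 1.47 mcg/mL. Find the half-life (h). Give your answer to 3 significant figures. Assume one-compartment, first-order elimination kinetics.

36.7 h

k = ln(C₁/C₂) / (t₂ − t₁) = ln(2.64/1.47) / (76.5 − 45.5)
  = 0.5855 / 31.00 = 0.01889 h⁻¹
t½ = ln2 / k = 0.693147 / 0.01889 = 36.69 h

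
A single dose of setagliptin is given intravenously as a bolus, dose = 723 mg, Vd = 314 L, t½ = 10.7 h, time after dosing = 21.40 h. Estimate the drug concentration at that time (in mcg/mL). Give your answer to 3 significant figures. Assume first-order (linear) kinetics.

C₀ = Dose / Vd = 723.0 / 314 = 2.303 mg/L
k = ln2 / t½ = 0.693147 / 10.7 = 0.06478 h⁻¹
t / t½ = 21.40 / 10.7 = 2 half-lives
C = C₀ × (1/2)^2 = 2.303 × 0.2500 = 0.5758 mg/L
(0.5758 mg/L = 0.5758 mcg/mL)

0.576 mcg/mL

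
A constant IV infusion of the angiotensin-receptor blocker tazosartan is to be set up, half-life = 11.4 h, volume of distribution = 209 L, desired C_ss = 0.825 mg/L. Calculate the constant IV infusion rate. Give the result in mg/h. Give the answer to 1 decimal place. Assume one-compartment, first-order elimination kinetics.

10.5 mg/h

k = ln2 / t½ = 0.693147 / 11.4 = 0.06080 h⁻¹
CL = k × Vd = 0.06080 × 209 = 12.71 L/h
At steady state, infusion rate R₀ = Css × CL = 0.825 × 12.71 = 10.49 mg/h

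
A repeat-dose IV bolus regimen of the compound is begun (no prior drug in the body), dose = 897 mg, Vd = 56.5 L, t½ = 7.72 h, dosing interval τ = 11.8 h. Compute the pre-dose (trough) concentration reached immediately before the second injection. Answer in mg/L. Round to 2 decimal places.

C₀ per dose = Dose / Vd = 897 / 56.5 = 15.88 mg/L
k = ln2 / t½ = 0.693147 / 7.72 = 0.08979 h⁻¹
Fraction remaining after one interval: r = e^(−kτ) = e^(−0.08979 × 11.8) = 0.3466
Before dose 2, 1 dose has been given (aged 1τ).
C_trough = C₀ × r = 15.88 × 0.3466 = 5.504 mg/L

5.50 mg/L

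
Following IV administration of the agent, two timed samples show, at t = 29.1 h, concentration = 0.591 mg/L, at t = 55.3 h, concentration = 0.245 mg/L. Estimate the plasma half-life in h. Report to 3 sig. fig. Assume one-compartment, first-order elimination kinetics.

k = ln(C₁/C₂) / (t₂ − t₁) = ln(0.591/0.245) / (55.3 − 29.1)
  = 0.8806 / 26.20 = 0.03361 h⁻¹
t½ = ln2 / k = 0.693147 / 0.03361 = 20.62 h

20.6 h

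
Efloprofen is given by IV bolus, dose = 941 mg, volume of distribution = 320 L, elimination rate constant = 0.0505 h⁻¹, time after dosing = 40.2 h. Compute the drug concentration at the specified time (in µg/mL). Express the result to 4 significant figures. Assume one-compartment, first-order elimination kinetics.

C₀ = Dose / Vd = 941.0 / 320 = 2.941 mg/L
C = C₀ · e^(−k·t) = 2.941 × e^(−0.05050 × 40.2)
  = 2.941 × 0.1313 = 0.3862 mg/L
(0.3862 mg/L = 0.3862 µg/mL)

0.3862 µg/mL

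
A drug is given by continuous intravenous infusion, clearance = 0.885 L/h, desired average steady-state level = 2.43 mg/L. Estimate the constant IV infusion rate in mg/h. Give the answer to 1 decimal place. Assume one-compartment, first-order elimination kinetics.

At steady state, infusion rate R₀ = Css × CL = 2.43 × 0.8850 = 2.151 mg/h

2.2 mg/h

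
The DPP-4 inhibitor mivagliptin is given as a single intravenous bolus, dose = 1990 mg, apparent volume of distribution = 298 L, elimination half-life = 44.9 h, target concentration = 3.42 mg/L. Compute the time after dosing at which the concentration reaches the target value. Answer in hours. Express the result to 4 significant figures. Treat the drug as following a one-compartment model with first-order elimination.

C₀ = Dose / Vd = 1990 / 298 = 6.678 mg/L
k = ln2 / t½ = 0.693147 / 44.9 = 0.01544 h⁻¹
t = ln(C₀ / C) / k = ln(6.678 / 3.42) / 0.01544
  = ln(1.953) / 0.01544 = 0.6694 / 0.01544 = 43.35 h

43.35 h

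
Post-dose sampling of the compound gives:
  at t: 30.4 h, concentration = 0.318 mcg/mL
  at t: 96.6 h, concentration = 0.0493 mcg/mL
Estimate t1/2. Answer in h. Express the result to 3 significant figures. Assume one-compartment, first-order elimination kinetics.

k = ln(C₁/C₂) / (t₂ − t₁) = ln(0.318/0.0493) / (96.6 − 30.4)
  = 1.864 / 66.20 = 0.02816 h⁻¹
t½ = ln2 / k = 0.693147 / 0.02816 = 24.61 h

24.6 h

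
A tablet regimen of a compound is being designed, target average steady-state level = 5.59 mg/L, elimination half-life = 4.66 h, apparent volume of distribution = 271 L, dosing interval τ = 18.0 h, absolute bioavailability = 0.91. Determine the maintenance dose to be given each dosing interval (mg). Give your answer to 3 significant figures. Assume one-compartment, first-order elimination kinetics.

k = ln2 / t½ = 0.693147 / 4.66 = 0.1487 h⁻¹
CL = k × Vd = 0.1487 × 271 = 40.30 L/h
At steady state, F × (Dose/τ) = Css × CL.
Dose = Css × CL × τ / F = 5.59 × 40.30 × 18.0 / 0.91 = 4456 mg

4460 mg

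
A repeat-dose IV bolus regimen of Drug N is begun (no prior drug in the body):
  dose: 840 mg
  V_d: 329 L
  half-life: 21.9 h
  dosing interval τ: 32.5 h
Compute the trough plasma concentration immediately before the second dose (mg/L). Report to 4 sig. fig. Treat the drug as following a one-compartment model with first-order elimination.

0.9127 mg/L

C₀ per dose = Dose / Vd = 840 / 329 = 2.553 mg/L
k = ln2 / t½ = 0.693147 / 21.9 = 0.03165 h⁻¹
Fraction remaining after one interval: r = e^(−kτ) = e^(−0.03165 × 32.5) = 0.3575
Before dose 2, 1 dose has been given (aged 1τ).
C_trough = C₀ × r = 2.553 × 0.3575 = 0.9127 mg/L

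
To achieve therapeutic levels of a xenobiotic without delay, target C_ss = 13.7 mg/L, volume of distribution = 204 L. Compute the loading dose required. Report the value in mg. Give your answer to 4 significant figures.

2795 mg

LD = Css × Vd = 13.7 × 204 = 2795 mg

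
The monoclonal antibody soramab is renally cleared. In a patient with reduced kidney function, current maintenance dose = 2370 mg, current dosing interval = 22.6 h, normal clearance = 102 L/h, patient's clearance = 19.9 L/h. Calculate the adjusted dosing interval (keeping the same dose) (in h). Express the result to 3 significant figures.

116 h

To keep the same average steady-state level, dosing rate must scale with clearance.
CL ratio = 19.9 / 102 = 0.1951
New interval (same dose) = 22.6 / 0.1951 = 115.8 h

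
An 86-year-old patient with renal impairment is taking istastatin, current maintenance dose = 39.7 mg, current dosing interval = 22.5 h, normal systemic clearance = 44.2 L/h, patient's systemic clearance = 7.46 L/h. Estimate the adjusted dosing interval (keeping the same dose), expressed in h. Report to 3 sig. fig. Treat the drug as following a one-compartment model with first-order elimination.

133 h

To keep the same average steady-state level, dosing rate must scale with clearance.
CL ratio = 7.46 / 44.2 = 0.1688
New interval (same dose) = 22.5 / 0.1688 = 133.3 h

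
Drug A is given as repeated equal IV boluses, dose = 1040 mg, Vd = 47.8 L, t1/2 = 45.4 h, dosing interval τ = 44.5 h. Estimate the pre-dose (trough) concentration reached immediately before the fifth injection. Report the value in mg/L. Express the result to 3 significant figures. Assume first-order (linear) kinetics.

C₀ per dose = Dose / Vd = 1040 / 47.8 = 21.76 mg/L
k = ln2 / t½ = 0.693147 / 45.4 = 0.01527 h⁻¹
Fraction remaining after one interval: r = e^(−kτ) = e^(−0.01527 × 44.5) = 0.5069
Before dose 5, 4 doses have been given (aged 1τ, 2τ, 3τ, 4τ).
C_trough = C₀ × (r + r² + … + r^4) = C₀ × r(1−r^4)/(1−r)
        = 21.76 × 0.5069 × (1 − 0.06602) / (1 − 0.5069) = 20.89 mg/L

20.9 mg/L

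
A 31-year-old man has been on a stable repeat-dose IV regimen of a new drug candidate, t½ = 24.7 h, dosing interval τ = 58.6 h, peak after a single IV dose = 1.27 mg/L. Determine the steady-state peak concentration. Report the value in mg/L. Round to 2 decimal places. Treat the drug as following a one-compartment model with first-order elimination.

1.57 mg/L

k = ln2 / t½ = 0.693147 / 24.7 = 0.02806 h⁻¹
e^(−kτ) = e^(−0.02806 × 58.6) = 0.1931
Accumulation ratio R = 1 / (1 − e^(−kτ)) = 1 / (1 − 0.1931) = 1.239
Steady-state peak = C₀ × R = 1.27 × 1.239 = 1.574 mg/L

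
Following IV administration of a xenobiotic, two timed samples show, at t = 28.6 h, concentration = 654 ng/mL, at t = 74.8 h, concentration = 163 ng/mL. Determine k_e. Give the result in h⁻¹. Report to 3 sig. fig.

0.0301 h⁻¹

k = ln(C₁/C₂) / (t₂ − t₁) = ln(654/163) / (74.8 − 28.6)
  = 1.389 / 46.20 = 0.03006 h⁻¹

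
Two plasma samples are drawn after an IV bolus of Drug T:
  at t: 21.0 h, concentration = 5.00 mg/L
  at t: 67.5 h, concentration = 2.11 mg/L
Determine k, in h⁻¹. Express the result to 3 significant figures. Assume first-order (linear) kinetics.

k = ln(C₁/C₂) / (t₂ − t₁) = ln(5.00/2.11) / (67.5 − 21.0)
  = 0.8627 / 46.50 = 0.01855 h⁻¹

0.0186 h⁻¹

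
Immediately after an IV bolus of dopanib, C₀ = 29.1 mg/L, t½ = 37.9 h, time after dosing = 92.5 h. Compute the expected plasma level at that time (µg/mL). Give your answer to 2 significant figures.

k = ln2 / t½ = 0.693147 / 37.9 = 0.01829 h⁻¹
C = C₀ · e^(−k·t) = 29.10 × e^(−0.01829 × 92.5)
  = 29.10 × 0.1842 = 5.360 mg/L
(5.360 mg/L = 5.360 µg/mL)

5.4 µg/mL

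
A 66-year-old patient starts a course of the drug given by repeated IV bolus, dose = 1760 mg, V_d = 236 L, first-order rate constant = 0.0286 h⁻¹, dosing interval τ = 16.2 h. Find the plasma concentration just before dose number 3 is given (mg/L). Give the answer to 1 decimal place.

C₀ per dose = Dose / Vd = 1760 / 236 = 7.458 mg/L
Fraction remaining after one interval: r = e^(−kτ) = e^(−0.02860 × 16.2) = 0.6292
Before dose 3, 2 doses have been given (aged 1τ, 2τ).
C_trough = C₀ × (r + r²) = 7.458 × (0.6292 + 0.3959) = 7.645 mg/L

7.6 mg/L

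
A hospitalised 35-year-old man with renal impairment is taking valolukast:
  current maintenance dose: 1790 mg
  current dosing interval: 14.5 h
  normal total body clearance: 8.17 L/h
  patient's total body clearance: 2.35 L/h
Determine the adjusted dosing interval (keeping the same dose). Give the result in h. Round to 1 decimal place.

50.4 h

To keep the same average steady-state level, dosing rate must scale with clearance.
CL ratio = 2.35 / 8.17 = 0.2876
New interval (same dose) = 14.5 / 0.2876 = 50.42 h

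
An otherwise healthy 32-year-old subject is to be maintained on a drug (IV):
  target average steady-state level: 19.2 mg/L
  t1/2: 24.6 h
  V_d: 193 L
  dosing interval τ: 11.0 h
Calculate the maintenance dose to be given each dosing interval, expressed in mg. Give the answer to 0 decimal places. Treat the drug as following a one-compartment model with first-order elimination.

1149 mg

k = ln2 / t½ = 0.693147 / 24.6 = 0.02818 h⁻¹
CL = k × Vd = 0.02818 × 193 = 5.439 L/h
At steady state, Dose/τ = Css × CL.
Dose = Css × CL × τ = 19.2 × 5.439 × 11.0 = 1149 mg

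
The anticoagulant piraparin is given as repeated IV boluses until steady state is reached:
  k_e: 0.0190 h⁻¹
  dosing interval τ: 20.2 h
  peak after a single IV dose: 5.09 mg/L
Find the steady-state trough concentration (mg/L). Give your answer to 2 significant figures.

11 mg/L

e^(−kτ) = e^(−0.01900 × 20.2) = 0.6813
Accumulation ratio R = 1 / (1 − e^(−kτ)) = 1 / (1 − 0.6813) = 3.138
Steady-state trough = C₀ × R × e^(−kτ) = 5.09 × 3.138 × 0.6813 = 10.88 mg/L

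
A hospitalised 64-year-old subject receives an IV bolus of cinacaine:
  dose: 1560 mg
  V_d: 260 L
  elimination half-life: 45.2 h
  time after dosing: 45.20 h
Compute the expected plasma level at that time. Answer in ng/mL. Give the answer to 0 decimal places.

3000 ng/mL

C₀ = Dose / Vd = 1560 / 260 = 6.000 mg/L
k = ln2 / t½ = 0.693147 / 45.2 = 0.01534 h⁻¹
t / t½ = 45.20 / 45.2 = 1 half-lives
C = C₀ × (1/2)^1 = 6.000 × 0.5000 = 3.000 mg/L
Convert: 3.000 mg/L × 1000 = 3000 ng/mL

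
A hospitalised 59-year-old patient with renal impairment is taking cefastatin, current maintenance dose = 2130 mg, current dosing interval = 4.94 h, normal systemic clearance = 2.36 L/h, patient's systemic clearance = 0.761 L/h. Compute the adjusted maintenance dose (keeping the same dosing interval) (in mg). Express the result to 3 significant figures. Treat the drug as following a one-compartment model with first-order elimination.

687 mg

To keep the same average steady-state level, dosing rate must scale with clearance.
CL ratio = 0.761 / 2.36 = 0.3225
New dose (same interval) = 2130 × 0.3225 = 686.9 mg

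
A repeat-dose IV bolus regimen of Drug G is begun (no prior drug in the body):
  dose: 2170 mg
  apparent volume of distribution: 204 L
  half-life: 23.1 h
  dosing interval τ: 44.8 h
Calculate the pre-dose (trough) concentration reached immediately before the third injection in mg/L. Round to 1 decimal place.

3.5 mg/L

C₀ per dose = Dose / Vd = 2170 / 204 = 10.64 mg/L
k = ln2 / t½ = 0.693147 / 23.1 = 0.03001 h⁻¹
Fraction remaining after one interval: r = e^(−kτ) = e^(−0.03001 × 44.8) = 0.2607
Before dose 3, 2 doses have been given (aged 1τ, 2τ).
C_trough = C₀ × (r + r²) = 10.64 × (0.2607 + 0.06796) = 3.497 mg/L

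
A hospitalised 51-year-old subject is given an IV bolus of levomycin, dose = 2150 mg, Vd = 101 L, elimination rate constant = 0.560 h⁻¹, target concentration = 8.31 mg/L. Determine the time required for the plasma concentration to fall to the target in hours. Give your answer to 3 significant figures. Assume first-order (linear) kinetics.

1.68 h

C₀ = Dose / Vd = 2150 / 101 = 21.29 mg/L
t = ln(C₀ / C) / k = ln(21.29 / 8.31) / 0.5600
  = ln(2.562) / 0.5600 = 0.9408 / 0.5600 = 1.680 h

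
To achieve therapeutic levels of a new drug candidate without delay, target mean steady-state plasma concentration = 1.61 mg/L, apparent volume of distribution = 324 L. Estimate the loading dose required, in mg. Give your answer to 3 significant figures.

522 mg

LD = Css × Vd = 1.61 × 324 = 521.6 mg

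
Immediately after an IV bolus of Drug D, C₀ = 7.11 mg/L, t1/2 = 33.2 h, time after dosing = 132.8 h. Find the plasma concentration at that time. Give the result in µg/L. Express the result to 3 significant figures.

k = ln2 / t½ = 0.693147 / 33.2 = 0.02088 h⁻¹
t / t½ = 132.8 / 33.2 = 4 half-lives
C = C₀ × (1/2)^4 = 7.110 × 0.06250 = 0.4444 mg/L
Convert: 0.4444 mg/L × 1000 = 444.4 µg/L

444 µg/L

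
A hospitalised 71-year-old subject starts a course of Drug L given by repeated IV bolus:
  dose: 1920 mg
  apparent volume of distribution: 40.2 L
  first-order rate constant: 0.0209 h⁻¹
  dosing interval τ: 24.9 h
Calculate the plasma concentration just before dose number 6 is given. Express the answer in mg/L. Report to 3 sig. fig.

64.8 mg/L

C₀ per dose = Dose / Vd = 1920 / 40.2 = 47.76 mg/L
Fraction remaining after one interval: r = e^(−kτ) = e^(−0.02090 × 24.9) = 0.5943
Before dose 6, 5 doses have been given (aged 1τ, 2τ, 3τ, 4τ, 5τ).
C_trough = C₀ × (r + r² + … + r^5) = C₀ × r(1−r^5)/(1−r)
        = 47.76 × 0.5943 × (1 − 0.07414) / (1 − 0.5943) = 64.78 mg/L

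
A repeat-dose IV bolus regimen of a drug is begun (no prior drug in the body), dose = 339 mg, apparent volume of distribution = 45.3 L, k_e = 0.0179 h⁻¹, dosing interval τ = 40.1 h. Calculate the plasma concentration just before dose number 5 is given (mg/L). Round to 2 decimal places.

6.72 mg/L

C₀ per dose = Dose / Vd = 339 / 45.3 = 7.483 mg/L
Fraction remaining after one interval: r = e^(−kτ) = e^(−0.01790 × 40.1) = 0.4878
Before dose 5, 4 doses have been given (aged 1τ, 2τ, 3τ, 4τ).
C_trough = C₀ × (r + r² + … + r^4) = C₀ × r(1−r^4)/(1−r)
        = 7.483 × 0.4878 × (1 − 0.05662) / (1 − 0.4878) = 6.723 mg/L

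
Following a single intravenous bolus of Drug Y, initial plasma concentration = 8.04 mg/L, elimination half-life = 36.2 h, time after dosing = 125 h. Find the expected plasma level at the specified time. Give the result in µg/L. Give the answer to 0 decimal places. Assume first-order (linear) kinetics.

734 µg/L

k = ln2 / t½ = 0.693147 / 36.2 = 0.01915 h⁻¹
C = C₀ · e^(−k·t) = 8.040 × e^(−0.01915 × 125)
  = 8.040 × 0.09129 = 0.7340 mg/L
Convert: 0.7340 mg/L × 1000 = 734.0 µg/L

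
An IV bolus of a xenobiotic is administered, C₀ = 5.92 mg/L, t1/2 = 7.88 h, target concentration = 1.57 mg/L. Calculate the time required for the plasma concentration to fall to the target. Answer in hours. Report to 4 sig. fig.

k = ln2 / t½ = 0.693147 / 7.88 = 0.08796 h⁻¹
t = ln(C₀ / C) / k = ln(5.920 / 1.57) / 0.08796
  = ln(3.771) / 0.08796 = 1.327 / 0.08796 = 15.09 h

15.09 h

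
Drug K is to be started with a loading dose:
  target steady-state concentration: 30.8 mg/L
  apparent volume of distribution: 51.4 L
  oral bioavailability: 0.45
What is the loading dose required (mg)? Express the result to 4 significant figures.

3518 mg

LD = Css × Vd / F = 30.8 × 51.4 / 0.45 = 3518 mg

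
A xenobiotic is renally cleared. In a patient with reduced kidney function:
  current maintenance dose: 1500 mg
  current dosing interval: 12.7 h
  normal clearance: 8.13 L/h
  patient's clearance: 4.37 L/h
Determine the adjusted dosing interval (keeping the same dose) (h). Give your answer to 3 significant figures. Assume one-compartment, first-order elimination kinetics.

To keep the same average steady-state level, dosing rate must scale with clearance.
CL ratio = 4.37 / 8.13 = 0.5375
New interval (same dose) = 12.7 / 0.5375 = 23.63 h

23.6 h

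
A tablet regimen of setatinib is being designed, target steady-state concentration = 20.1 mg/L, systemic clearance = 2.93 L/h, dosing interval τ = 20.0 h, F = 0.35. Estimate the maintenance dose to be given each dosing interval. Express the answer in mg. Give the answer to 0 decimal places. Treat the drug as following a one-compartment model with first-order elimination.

At steady state, F × (Dose/τ) = Css × CL.
Dose = Css × CL × τ / F = 20.1 × 2.930 × 20.0 / 0.35 = 3365 mg

3365 mg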